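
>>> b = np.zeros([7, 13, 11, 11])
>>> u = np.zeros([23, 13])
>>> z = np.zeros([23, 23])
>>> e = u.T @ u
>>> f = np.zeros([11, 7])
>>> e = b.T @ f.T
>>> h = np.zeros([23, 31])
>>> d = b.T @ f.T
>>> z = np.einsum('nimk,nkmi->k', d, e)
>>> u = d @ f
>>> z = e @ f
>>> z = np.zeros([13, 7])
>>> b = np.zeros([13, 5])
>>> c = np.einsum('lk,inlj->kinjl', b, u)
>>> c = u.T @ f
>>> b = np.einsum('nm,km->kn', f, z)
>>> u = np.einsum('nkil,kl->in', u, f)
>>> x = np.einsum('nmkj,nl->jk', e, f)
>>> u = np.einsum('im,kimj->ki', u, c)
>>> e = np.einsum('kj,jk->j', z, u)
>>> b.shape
(13, 11)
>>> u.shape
(7, 13)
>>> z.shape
(13, 7)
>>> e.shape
(7,)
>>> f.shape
(11, 7)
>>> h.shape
(23, 31)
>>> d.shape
(11, 11, 13, 11)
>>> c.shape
(7, 13, 11, 7)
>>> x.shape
(11, 13)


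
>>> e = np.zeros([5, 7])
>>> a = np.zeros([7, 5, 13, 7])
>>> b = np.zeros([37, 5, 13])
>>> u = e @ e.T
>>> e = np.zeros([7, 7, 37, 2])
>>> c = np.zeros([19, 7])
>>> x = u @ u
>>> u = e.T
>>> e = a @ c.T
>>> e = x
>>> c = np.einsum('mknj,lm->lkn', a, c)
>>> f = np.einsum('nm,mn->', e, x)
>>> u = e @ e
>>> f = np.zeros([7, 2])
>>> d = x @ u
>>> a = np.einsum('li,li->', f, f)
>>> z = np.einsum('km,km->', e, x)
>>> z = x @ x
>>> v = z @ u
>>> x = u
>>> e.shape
(5, 5)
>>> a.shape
()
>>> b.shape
(37, 5, 13)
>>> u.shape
(5, 5)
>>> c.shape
(19, 5, 13)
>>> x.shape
(5, 5)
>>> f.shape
(7, 2)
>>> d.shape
(5, 5)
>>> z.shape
(5, 5)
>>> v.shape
(5, 5)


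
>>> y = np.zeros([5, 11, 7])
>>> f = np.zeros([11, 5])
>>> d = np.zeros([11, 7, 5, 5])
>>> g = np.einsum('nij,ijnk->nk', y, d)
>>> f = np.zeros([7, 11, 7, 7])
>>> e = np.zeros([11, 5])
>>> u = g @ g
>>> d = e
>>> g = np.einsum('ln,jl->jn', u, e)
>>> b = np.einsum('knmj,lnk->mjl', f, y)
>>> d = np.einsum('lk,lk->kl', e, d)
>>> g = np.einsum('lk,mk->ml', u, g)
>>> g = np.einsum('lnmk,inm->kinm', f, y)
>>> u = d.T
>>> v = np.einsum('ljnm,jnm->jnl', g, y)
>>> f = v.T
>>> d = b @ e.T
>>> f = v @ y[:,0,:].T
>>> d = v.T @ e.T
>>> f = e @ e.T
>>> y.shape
(5, 11, 7)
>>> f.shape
(11, 11)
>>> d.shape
(7, 11, 11)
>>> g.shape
(7, 5, 11, 7)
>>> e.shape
(11, 5)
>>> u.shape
(11, 5)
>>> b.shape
(7, 7, 5)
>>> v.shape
(5, 11, 7)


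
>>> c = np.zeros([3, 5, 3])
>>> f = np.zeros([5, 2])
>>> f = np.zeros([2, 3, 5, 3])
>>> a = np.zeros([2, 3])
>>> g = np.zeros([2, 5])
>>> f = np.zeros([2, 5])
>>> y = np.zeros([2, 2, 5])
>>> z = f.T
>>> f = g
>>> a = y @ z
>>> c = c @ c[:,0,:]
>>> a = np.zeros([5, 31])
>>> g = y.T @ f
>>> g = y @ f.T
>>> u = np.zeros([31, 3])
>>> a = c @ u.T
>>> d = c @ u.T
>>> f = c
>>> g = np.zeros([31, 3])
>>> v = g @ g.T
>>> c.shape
(3, 5, 3)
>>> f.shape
(3, 5, 3)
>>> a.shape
(3, 5, 31)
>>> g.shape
(31, 3)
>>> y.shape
(2, 2, 5)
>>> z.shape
(5, 2)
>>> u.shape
(31, 3)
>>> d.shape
(3, 5, 31)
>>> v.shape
(31, 31)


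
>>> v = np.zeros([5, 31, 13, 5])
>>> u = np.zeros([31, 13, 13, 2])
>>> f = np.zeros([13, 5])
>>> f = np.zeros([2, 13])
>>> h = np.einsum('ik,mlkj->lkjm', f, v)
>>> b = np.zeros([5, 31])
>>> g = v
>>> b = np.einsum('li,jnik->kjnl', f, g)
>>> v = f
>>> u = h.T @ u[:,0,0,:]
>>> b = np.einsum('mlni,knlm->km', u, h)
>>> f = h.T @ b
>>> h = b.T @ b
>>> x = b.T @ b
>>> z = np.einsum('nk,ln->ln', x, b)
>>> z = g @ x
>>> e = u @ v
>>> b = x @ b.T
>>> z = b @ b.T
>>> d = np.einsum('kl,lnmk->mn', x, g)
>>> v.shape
(2, 13)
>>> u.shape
(5, 5, 13, 2)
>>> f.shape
(5, 5, 13, 5)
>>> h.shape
(5, 5)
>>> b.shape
(5, 31)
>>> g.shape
(5, 31, 13, 5)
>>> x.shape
(5, 5)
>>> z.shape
(5, 5)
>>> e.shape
(5, 5, 13, 13)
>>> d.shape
(13, 31)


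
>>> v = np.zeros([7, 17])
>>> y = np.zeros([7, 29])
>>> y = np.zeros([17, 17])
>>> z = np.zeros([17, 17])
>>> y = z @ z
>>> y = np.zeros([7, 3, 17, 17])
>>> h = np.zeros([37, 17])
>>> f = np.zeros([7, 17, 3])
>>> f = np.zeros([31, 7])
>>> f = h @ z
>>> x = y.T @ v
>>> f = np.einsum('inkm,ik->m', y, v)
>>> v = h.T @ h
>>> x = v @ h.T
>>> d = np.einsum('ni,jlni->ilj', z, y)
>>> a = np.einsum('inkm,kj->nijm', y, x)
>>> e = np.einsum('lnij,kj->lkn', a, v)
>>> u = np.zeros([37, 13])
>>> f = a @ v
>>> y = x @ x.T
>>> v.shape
(17, 17)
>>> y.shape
(17, 17)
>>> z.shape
(17, 17)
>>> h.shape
(37, 17)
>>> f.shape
(3, 7, 37, 17)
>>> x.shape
(17, 37)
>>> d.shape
(17, 3, 7)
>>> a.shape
(3, 7, 37, 17)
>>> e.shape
(3, 17, 7)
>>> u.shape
(37, 13)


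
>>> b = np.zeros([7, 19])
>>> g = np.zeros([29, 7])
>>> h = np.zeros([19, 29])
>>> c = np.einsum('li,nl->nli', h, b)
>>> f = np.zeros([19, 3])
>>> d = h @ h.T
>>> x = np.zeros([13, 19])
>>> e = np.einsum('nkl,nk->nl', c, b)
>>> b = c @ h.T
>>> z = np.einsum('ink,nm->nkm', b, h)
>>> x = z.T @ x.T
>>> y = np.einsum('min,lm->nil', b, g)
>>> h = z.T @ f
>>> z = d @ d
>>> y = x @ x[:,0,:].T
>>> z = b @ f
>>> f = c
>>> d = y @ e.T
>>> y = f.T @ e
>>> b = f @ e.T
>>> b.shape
(7, 19, 7)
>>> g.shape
(29, 7)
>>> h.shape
(29, 19, 3)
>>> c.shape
(7, 19, 29)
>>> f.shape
(7, 19, 29)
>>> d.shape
(29, 19, 7)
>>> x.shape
(29, 19, 13)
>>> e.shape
(7, 29)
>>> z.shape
(7, 19, 3)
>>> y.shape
(29, 19, 29)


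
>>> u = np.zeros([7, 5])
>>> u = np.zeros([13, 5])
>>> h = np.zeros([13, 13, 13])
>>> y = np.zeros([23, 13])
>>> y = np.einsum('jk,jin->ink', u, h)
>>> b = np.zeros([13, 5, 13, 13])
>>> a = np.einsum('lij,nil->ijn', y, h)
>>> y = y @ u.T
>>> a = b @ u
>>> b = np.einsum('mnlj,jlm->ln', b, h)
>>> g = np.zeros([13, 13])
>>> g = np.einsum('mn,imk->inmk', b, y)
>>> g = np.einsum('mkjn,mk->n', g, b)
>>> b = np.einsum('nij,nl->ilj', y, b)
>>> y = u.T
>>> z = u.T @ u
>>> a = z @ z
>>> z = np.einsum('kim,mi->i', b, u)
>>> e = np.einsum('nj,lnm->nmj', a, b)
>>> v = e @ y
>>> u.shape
(13, 5)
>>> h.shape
(13, 13, 13)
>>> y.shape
(5, 13)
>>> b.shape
(13, 5, 13)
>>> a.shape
(5, 5)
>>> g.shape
(13,)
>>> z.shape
(5,)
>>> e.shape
(5, 13, 5)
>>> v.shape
(5, 13, 13)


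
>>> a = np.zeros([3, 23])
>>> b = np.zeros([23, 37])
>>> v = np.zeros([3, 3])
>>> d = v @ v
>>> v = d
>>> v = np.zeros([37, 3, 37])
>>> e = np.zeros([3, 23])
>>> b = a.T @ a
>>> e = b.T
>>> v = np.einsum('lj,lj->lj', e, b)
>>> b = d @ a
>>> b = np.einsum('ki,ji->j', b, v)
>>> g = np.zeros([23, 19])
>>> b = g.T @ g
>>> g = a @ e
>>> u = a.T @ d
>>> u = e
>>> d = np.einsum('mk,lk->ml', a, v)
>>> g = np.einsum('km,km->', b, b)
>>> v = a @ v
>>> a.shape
(3, 23)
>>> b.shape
(19, 19)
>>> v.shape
(3, 23)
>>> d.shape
(3, 23)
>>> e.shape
(23, 23)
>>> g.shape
()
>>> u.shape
(23, 23)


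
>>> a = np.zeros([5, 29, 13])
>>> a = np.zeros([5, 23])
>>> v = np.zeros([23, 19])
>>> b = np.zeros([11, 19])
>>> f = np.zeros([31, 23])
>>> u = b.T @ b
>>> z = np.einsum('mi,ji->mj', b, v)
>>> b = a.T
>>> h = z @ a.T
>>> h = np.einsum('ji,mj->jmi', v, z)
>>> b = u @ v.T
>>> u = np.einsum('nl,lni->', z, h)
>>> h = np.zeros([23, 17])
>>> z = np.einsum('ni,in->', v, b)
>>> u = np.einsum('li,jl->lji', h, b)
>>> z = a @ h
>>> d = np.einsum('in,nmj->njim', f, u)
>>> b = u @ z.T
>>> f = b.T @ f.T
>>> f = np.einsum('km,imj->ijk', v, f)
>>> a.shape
(5, 23)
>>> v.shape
(23, 19)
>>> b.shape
(23, 19, 5)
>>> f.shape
(5, 31, 23)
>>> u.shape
(23, 19, 17)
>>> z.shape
(5, 17)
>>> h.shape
(23, 17)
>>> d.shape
(23, 17, 31, 19)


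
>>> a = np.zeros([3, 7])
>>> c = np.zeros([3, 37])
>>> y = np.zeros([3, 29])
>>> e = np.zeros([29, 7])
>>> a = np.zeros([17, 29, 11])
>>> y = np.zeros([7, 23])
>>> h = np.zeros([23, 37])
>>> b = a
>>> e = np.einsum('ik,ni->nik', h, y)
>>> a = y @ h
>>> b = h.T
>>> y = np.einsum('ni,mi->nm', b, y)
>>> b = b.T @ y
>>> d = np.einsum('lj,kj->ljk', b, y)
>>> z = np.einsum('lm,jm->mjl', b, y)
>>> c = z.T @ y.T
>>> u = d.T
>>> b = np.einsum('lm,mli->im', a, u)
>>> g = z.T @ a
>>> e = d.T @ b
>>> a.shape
(7, 37)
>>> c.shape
(23, 37, 37)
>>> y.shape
(37, 7)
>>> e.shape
(37, 7, 37)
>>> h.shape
(23, 37)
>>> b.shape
(23, 37)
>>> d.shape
(23, 7, 37)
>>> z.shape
(7, 37, 23)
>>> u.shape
(37, 7, 23)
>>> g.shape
(23, 37, 37)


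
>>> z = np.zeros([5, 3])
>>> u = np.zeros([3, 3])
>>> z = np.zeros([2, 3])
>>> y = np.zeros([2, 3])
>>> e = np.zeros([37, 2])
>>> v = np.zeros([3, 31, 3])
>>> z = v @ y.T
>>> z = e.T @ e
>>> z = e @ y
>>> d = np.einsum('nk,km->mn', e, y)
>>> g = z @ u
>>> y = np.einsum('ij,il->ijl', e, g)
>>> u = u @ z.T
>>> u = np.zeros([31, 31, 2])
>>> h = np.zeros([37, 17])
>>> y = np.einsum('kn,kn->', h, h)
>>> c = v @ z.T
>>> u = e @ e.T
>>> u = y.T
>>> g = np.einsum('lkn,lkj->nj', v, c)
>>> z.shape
(37, 3)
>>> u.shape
()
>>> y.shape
()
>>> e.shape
(37, 2)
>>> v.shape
(3, 31, 3)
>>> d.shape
(3, 37)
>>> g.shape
(3, 37)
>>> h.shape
(37, 17)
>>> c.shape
(3, 31, 37)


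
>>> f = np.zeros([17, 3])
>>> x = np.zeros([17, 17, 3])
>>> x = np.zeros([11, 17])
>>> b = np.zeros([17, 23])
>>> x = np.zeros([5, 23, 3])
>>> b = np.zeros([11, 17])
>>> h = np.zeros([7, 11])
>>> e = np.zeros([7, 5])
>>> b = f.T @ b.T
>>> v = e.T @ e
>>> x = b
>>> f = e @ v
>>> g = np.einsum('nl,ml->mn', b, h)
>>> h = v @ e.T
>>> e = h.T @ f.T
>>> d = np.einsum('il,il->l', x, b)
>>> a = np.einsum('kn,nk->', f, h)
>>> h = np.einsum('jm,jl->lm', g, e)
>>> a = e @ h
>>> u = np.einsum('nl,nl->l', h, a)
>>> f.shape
(7, 5)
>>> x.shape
(3, 11)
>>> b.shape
(3, 11)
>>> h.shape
(7, 3)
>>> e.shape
(7, 7)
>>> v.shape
(5, 5)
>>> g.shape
(7, 3)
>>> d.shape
(11,)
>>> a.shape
(7, 3)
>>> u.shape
(3,)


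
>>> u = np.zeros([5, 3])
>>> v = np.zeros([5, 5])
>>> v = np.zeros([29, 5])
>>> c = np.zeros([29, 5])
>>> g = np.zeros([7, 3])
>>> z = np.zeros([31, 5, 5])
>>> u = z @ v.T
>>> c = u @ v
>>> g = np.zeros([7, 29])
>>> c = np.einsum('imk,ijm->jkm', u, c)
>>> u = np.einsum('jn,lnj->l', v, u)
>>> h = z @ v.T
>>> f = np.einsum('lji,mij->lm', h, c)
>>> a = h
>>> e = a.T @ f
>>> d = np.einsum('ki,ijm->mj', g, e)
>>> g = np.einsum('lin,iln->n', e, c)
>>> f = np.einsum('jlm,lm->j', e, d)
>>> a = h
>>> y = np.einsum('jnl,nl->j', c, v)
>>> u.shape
(31,)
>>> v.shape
(29, 5)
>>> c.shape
(5, 29, 5)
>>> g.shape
(5,)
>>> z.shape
(31, 5, 5)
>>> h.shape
(31, 5, 29)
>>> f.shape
(29,)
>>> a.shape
(31, 5, 29)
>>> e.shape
(29, 5, 5)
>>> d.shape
(5, 5)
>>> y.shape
(5,)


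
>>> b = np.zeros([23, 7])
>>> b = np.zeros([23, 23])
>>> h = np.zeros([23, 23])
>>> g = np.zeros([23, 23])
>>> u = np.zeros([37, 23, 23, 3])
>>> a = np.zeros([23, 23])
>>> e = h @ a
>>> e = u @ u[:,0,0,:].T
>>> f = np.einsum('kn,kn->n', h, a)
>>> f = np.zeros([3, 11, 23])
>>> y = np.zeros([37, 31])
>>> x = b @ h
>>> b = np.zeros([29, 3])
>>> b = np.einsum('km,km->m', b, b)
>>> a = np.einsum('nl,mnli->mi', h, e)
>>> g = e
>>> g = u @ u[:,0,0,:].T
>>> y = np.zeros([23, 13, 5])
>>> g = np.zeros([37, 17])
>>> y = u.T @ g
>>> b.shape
(3,)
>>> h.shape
(23, 23)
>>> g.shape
(37, 17)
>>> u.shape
(37, 23, 23, 3)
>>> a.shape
(37, 37)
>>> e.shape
(37, 23, 23, 37)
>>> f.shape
(3, 11, 23)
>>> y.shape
(3, 23, 23, 17)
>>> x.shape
(23, 23)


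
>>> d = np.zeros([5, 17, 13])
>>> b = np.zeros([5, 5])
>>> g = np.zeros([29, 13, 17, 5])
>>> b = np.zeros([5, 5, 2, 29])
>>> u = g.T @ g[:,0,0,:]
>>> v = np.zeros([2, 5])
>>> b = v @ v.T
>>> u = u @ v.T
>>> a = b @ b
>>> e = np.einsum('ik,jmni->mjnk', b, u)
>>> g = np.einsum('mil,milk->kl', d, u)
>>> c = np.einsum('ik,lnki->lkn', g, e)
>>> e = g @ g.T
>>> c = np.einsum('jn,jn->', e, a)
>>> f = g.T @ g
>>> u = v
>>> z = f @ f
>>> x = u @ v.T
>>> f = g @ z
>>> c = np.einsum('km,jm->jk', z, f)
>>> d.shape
(5, 17, 13)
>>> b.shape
(2, 2)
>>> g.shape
(2, 13)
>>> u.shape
(2, 5)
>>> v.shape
(2, 5)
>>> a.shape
(2, 2)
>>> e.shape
(2, 2)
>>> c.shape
(2, 13)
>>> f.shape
(2, 13)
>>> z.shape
(13, 13)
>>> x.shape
(2, 2)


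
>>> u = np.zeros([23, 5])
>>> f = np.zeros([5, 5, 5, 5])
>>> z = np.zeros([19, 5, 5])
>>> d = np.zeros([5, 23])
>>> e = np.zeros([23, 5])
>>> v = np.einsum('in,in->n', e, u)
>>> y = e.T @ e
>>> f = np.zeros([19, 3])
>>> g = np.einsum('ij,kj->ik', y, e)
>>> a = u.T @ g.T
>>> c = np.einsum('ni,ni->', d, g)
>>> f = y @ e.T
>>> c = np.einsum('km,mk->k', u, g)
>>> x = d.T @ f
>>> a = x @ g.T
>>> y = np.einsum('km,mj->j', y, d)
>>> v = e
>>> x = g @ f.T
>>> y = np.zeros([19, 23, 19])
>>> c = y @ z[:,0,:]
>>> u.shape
(23, 5)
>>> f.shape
(5, 23)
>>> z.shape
(19, 5, 5)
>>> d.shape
(5, 23)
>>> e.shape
(23, 5)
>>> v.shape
(23, 5)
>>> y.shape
(19, 23, 19)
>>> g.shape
(5, 23)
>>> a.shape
(23, 5)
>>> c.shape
(19, 23, 5)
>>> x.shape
(5, 5)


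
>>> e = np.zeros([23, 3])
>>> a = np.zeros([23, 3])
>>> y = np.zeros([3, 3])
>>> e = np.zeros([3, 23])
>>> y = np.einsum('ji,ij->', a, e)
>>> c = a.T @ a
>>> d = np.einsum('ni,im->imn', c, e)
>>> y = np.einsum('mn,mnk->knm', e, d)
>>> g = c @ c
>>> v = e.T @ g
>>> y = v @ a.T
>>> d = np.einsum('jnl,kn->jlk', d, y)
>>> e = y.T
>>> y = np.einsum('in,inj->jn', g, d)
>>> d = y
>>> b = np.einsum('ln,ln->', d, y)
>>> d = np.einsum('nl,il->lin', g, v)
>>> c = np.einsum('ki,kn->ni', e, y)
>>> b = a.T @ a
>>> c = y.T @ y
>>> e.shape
(23, 23)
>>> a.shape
(23, 3)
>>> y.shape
(23, 3)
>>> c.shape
(3, 3)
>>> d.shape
(3, 23, 3)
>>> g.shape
(3, 3)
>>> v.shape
(23, 3)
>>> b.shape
(3, 3)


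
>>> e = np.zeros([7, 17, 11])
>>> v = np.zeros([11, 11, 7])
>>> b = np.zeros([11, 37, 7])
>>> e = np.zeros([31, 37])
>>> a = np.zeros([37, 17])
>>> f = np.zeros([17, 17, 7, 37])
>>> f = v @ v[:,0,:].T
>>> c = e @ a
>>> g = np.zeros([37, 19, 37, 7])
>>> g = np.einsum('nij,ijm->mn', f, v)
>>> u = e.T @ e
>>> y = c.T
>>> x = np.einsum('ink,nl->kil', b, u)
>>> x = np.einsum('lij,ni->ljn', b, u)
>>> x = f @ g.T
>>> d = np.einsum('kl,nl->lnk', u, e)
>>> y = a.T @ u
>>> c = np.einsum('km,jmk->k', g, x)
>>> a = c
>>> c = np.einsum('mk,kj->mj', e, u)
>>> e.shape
(31, 37)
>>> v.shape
(11, 11, 7)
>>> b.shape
(11, 37, 7)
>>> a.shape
(7,)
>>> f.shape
(11, 11, 11)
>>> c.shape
(31, 37)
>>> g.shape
(7, 11)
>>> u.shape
(37, 37)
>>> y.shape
(17, 37)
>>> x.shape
(11, 11, 7)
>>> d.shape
(37, 31, 37)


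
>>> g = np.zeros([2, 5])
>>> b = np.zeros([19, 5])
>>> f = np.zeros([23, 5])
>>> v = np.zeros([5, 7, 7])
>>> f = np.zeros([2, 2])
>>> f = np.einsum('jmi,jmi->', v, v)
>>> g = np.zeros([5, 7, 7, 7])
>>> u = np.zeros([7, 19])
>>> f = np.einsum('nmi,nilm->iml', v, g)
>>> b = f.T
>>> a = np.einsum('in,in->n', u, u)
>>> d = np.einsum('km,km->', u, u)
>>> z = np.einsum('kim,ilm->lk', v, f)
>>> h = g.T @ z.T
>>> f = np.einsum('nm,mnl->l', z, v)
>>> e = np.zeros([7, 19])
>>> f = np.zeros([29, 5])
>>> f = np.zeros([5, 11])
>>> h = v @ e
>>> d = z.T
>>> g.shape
(5, 7, 7, 7)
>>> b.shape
(7, 7, 7)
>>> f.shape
(5, 11)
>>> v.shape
(5, 7, 7)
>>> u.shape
(7, 19)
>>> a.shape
(19,)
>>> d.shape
(5, 7)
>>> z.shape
(7, 5)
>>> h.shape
(5, 7, 19)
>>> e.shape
(7, 19)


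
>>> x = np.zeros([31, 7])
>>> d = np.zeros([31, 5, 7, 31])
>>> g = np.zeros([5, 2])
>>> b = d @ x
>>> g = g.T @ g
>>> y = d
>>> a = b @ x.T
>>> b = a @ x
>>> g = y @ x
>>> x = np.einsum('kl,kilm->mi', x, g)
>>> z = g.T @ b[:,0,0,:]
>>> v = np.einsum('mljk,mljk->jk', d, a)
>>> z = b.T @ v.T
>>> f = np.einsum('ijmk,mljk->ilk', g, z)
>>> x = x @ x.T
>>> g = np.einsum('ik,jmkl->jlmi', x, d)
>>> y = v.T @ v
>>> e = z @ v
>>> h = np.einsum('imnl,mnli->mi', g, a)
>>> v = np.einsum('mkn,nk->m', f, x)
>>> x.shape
(7, 7)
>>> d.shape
(31, 5, 7, 31)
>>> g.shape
(31, 31, 5, 7)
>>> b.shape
(31, 5, 7, 7)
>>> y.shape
(31, 31)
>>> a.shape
(31, 5, 7, 31)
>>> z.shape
(7, 7, 5, 7)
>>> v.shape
(31,)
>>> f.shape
(31, 7, 7)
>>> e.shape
(7, 7, 5, 31)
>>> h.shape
(31, 31)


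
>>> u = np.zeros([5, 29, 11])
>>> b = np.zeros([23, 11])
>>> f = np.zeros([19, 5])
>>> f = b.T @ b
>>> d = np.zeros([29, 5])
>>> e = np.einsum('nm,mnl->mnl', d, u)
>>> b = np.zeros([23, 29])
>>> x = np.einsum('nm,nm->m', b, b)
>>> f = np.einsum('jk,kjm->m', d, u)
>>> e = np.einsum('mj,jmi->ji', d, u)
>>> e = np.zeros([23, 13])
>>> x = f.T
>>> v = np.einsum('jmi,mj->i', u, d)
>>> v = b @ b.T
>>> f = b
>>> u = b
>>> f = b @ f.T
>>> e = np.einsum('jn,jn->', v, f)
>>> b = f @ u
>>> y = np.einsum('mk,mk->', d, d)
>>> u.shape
(23, 29)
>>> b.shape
(23, 29)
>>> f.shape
(23, 23)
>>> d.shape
(29, 5)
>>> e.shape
()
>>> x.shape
(11,)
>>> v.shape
(23, 23)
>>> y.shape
()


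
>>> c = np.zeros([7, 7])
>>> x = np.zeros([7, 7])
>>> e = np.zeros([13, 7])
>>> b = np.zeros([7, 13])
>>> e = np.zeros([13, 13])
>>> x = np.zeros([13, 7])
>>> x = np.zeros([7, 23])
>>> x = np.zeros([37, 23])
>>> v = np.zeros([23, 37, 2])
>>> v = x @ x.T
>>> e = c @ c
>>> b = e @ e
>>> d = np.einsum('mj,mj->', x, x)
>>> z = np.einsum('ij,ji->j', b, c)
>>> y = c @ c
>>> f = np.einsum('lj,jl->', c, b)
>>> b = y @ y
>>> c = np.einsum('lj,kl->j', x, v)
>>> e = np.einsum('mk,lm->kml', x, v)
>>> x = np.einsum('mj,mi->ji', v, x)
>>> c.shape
(23,)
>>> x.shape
(37, 23)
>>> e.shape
(23, 37, 37)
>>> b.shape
(7, 7)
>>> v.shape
(37, 37)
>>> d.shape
()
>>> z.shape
(7,)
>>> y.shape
(7, 7)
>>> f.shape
()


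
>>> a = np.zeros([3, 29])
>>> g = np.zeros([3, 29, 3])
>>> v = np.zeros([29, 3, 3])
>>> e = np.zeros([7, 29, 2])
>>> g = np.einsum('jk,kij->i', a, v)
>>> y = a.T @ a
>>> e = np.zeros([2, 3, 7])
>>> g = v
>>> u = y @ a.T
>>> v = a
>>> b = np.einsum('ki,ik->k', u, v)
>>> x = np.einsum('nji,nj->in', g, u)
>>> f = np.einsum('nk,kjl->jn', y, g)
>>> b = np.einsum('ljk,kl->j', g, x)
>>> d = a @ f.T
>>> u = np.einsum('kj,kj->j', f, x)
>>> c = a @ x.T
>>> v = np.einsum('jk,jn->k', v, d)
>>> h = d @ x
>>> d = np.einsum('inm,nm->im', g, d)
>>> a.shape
(3, 29)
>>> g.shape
(29, 3, 3)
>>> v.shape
(29,)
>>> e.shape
(2, 3, 7)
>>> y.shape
(29, 29)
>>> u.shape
(29,)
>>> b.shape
(3,)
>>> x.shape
(3, 29)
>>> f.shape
(3, 29)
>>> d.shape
(29, 3)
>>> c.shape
(3, 3)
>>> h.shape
(3, 29)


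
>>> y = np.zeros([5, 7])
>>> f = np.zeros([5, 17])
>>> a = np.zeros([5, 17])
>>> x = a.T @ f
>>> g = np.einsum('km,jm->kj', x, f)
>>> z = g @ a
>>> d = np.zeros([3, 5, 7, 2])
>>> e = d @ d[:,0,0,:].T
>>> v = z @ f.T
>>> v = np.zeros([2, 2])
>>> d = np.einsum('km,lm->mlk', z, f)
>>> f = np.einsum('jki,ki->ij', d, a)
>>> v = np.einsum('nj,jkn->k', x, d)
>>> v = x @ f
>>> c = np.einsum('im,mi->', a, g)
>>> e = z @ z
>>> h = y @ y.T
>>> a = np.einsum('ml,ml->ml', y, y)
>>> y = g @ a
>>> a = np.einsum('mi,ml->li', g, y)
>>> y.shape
(17, 7)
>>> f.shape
(17, 17)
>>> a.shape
(7, 5)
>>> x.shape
(17, 17)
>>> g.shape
(17, 5)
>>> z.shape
(17, 17)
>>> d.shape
(17, 5, 17)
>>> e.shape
(17, 17)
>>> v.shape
(17, 17)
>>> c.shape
()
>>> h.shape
(5, 5)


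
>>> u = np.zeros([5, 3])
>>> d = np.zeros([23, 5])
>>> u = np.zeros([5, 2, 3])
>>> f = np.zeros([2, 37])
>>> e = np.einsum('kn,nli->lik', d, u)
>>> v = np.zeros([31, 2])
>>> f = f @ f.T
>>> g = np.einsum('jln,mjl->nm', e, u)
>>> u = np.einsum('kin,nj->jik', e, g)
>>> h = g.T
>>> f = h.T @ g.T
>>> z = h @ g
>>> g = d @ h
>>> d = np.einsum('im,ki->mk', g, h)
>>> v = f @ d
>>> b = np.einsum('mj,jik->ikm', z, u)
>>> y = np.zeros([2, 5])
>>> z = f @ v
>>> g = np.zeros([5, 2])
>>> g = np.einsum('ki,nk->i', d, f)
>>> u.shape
(5, 3, 2)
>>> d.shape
(23, 5)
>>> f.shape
(23, 23)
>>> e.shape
(2, 3, 23)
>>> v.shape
(23, 5)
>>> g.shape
(5,)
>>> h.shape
(5, 23)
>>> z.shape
(23, 5)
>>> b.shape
(3, 2, 5)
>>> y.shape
(2, 5)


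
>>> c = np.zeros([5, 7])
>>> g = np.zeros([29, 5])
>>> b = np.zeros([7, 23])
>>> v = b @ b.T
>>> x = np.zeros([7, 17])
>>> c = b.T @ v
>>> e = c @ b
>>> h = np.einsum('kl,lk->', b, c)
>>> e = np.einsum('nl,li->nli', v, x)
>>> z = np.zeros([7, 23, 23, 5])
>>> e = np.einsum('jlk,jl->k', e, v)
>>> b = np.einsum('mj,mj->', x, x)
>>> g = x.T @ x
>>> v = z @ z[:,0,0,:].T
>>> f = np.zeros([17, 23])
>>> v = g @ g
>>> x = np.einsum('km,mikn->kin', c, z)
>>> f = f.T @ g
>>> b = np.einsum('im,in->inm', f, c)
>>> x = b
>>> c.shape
(23, 7)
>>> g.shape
(17, 17)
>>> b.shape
(23, 7, 17)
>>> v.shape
(17, 17)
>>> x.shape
(23, 7, 17)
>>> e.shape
(17,)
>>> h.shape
()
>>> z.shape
(7, 23, 23, 5)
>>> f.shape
(23, 17)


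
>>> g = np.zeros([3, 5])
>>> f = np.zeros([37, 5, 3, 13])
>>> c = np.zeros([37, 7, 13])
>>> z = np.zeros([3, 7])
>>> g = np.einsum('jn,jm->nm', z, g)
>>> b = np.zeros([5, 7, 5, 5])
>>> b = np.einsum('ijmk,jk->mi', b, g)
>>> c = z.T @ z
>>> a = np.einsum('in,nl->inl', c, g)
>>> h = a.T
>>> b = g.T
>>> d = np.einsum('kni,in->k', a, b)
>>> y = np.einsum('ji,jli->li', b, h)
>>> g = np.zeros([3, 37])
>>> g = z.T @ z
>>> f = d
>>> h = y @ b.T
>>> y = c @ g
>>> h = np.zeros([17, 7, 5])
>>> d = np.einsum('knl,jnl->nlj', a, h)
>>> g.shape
(7, 7)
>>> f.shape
(7,)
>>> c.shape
(7, 7)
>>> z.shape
(3, 7)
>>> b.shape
(5, 7)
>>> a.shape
(7, 7, 5)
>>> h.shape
(17, 7, 5)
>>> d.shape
(7, 5, 17)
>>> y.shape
(7, 7)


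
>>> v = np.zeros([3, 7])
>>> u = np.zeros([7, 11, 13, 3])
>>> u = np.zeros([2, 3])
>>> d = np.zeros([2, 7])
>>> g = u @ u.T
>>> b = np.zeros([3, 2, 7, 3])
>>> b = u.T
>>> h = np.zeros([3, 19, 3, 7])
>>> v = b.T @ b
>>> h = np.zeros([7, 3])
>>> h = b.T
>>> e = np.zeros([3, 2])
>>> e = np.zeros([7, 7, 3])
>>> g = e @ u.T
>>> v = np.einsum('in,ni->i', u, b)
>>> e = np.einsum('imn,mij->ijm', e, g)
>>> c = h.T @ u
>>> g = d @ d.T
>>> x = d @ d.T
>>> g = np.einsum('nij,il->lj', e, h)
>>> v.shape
(2,)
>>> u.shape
(2, 3)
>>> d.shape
(2, 7)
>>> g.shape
(3, 7)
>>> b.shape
(3, 2)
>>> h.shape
(2, 3)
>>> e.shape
(7, 2, 7)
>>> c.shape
(3, 3)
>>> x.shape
(2, 2)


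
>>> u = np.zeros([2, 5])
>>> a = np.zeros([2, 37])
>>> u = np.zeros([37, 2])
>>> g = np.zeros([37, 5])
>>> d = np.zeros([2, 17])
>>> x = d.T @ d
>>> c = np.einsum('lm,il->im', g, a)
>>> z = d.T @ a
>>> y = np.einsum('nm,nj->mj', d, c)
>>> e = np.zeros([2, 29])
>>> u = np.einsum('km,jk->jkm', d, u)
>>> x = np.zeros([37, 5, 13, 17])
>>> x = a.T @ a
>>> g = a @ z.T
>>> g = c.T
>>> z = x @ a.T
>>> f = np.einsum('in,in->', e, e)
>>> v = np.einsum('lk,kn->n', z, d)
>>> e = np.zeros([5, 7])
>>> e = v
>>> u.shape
(37, 2, 17)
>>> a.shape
(2, 37)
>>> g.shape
(5, 2)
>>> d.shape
(2, 17)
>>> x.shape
(37, 37)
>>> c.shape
(2, 5)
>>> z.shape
(37, 2)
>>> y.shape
(17, 5)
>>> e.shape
(17,)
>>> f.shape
()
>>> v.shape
(17,)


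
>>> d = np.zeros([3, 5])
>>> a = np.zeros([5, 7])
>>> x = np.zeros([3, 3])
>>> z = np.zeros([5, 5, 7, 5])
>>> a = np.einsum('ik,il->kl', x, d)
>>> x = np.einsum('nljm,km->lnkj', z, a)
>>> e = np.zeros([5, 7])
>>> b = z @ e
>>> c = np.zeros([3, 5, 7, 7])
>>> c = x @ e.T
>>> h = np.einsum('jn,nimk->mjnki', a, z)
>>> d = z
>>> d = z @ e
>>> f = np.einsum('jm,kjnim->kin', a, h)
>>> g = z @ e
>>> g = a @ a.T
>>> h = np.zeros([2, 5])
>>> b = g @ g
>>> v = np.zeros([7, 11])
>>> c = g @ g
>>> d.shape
(5, 5, 7, 7)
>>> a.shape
(3, 5)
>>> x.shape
(5, 5, 3, 7)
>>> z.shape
(5, 5, 7, 5)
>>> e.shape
(5, 7)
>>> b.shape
(3, 3)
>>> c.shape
(3, 3)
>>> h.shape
(2, 5)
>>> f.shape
(7, 5, 5)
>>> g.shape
(3, 3)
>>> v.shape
(7, 11)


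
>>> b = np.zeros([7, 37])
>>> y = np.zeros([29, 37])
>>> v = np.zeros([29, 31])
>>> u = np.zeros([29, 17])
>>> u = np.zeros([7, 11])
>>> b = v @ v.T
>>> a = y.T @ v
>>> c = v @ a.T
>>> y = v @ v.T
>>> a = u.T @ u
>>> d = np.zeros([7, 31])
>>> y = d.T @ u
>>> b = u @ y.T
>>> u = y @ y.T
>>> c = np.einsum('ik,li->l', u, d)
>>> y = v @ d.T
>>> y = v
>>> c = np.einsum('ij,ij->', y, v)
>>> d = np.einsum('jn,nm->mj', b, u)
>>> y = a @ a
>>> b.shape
(7, 31)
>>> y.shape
(11, 11)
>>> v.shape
(29, 31)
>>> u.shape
(31, 31)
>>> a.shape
(11, 11)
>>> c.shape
()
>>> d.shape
(31, 7)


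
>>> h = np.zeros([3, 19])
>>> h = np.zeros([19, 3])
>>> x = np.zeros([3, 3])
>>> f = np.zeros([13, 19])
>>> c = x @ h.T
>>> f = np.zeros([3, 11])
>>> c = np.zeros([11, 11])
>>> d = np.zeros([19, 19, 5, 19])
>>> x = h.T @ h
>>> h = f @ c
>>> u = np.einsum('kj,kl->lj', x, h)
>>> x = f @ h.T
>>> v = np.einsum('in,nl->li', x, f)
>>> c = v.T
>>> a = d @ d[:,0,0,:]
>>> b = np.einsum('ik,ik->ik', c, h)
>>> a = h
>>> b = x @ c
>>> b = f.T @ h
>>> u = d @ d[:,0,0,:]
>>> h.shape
(3, 11)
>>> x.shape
(3, 3)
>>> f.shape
(3, 11)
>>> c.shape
(3, 11)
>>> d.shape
(19, 19, 5, 19)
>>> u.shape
(19, 19, 5, 19)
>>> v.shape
(11, 3)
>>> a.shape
(3, 11)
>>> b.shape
(11, 11)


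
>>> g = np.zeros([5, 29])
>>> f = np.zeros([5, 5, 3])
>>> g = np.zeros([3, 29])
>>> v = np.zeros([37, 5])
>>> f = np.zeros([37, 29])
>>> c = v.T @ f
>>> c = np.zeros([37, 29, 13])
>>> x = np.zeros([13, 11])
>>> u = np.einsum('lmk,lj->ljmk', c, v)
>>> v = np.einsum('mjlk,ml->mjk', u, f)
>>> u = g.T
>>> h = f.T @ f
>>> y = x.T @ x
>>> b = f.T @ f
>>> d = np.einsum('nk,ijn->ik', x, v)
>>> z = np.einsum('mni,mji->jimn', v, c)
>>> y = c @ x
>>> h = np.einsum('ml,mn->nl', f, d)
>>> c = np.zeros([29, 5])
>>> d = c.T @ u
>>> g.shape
(3, 29)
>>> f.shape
(37, 29)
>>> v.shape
(37, 5, 13)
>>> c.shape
(29, 5)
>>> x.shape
(13, 11)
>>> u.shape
(29, 3)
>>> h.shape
(11, 29)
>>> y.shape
(37, 29, 11)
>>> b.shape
(29, 29)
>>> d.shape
(5, 3)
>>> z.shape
(29, 13, 37, 5)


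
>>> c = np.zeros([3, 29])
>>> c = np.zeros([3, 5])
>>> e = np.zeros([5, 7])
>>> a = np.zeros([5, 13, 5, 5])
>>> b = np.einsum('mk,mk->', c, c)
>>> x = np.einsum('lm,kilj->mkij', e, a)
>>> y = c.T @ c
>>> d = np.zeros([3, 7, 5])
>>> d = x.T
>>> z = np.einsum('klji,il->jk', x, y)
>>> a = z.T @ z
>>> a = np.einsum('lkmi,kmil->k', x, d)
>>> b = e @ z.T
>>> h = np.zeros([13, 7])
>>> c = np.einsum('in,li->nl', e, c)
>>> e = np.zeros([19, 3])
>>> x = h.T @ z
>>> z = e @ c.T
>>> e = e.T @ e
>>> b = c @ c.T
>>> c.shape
(7, 3)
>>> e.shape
(3, 3)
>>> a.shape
(5,)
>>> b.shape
(7, 7)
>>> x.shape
(7, 7)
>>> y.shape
(5, 5)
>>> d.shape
(5, 13, 5, 7)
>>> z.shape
(19, 7)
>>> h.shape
(13, 7)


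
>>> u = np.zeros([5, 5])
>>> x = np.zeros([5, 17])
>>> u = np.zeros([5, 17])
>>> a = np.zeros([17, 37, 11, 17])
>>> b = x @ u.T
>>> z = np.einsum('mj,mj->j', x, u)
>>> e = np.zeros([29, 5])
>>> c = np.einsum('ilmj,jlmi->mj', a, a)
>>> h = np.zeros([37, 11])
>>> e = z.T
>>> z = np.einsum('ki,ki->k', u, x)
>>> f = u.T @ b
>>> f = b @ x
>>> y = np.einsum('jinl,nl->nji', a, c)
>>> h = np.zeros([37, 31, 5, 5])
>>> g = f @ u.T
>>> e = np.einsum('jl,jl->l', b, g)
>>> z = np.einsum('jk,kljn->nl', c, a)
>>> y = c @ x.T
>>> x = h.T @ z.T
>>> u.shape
(5, 17)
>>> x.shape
(5, 5, 31, 17)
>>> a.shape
(17, 37, 11, 17)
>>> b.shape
(5, 5)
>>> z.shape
(17, 37)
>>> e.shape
(5,)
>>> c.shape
(11, 17)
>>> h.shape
(37, 31, 5, 5)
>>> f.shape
(5, 17)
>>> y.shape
(11, 5)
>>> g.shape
(5, 5)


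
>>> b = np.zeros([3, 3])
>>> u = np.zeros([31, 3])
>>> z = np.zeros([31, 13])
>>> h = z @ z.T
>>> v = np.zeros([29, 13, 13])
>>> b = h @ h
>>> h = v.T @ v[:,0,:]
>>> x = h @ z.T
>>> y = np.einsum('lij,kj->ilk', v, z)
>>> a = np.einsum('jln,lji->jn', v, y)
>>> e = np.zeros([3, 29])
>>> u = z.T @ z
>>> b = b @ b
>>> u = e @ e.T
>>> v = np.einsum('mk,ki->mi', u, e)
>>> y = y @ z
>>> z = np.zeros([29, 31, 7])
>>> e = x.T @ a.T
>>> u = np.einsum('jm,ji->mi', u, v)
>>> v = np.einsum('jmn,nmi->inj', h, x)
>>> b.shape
(31, 31)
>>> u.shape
(3, 29)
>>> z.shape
(29, 31, 7)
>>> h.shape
(13, 13, 13)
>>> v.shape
(31, 13, 13)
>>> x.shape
(13, 13, 31)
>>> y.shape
(13, 29, 13)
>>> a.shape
(29, 13)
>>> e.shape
(31, 13, 29)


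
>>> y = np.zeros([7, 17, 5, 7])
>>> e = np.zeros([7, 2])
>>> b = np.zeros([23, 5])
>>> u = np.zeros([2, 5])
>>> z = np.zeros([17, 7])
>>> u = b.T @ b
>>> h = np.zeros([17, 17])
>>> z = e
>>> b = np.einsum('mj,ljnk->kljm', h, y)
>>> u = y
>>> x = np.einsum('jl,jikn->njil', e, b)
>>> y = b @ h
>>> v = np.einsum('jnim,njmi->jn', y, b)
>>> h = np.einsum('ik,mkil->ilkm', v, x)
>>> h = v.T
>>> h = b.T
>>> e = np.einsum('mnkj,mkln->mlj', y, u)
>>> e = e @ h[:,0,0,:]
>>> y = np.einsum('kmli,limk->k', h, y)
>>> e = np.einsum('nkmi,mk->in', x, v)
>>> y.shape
(17,)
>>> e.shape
(2, 17)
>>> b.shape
(7, 7, 17, 17)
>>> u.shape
(7, 17, 5, 7)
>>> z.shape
(7, 2)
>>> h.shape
(17, 17, 7, 7)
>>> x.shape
(17, 7, 7, 2)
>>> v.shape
(7, 7)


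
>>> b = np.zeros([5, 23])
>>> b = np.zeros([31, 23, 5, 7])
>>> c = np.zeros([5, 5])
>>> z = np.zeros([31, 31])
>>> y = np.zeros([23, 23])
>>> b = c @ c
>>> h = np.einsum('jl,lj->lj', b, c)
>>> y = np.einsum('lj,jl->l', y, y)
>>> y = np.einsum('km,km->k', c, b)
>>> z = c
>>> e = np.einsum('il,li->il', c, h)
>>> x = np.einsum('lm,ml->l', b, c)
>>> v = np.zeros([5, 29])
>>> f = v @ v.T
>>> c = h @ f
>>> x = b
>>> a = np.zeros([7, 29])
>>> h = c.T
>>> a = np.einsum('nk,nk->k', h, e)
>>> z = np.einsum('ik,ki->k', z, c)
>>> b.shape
(5, 5)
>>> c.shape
(5, 5)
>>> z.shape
(5,)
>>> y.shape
(5,)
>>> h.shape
(5, 5)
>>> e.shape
(5, 5)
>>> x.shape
(5, 5)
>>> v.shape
(5, 29)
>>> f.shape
(5, 5)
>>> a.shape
(5,)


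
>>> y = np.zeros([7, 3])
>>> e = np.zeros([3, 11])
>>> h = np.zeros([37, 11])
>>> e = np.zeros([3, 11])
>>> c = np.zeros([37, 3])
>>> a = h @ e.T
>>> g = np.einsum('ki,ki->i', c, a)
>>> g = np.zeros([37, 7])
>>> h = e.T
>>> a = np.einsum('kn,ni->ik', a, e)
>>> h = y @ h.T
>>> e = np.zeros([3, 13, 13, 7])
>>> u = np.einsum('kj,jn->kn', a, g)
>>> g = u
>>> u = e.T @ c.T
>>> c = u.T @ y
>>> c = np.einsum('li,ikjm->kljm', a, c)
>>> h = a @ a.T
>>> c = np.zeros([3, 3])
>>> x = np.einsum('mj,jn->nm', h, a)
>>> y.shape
(7, 3)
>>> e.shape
(3, 13, 13, 7)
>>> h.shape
(11, 11)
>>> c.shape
(3, 3)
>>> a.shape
(11, 37)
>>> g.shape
(11, 7)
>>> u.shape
(7, 13, 13, 37)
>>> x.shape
(37, 11)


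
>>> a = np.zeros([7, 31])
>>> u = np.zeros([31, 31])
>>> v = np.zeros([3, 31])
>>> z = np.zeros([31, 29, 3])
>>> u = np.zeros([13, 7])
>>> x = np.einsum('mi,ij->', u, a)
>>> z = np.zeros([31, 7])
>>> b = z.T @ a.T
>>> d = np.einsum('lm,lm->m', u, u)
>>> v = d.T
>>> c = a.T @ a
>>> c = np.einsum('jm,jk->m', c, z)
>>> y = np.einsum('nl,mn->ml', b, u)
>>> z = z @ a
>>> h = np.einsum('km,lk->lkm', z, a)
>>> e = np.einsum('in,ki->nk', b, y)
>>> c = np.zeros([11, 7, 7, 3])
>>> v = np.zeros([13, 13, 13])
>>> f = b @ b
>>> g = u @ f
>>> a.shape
(7, 31)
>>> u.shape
(13, 7)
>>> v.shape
(13, 13, 13)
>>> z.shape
(31, 31)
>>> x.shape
()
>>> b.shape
(7, 7)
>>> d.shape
(7,)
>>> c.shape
(11, 7, 7, 3)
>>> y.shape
(13, 7)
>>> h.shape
(7, 31, 31)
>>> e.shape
(7, 13)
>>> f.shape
(7, 7)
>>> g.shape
(13, 7)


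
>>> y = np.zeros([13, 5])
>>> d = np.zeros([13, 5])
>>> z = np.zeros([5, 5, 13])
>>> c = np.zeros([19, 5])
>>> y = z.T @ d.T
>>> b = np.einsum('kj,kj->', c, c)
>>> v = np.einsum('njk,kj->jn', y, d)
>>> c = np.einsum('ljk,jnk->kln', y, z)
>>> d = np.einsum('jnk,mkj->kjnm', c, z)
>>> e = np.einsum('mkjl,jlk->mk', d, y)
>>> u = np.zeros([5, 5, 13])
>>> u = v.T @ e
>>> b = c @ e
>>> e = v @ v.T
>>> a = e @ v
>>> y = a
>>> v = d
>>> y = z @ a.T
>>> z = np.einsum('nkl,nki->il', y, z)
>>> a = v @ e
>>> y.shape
(5, 5, 5)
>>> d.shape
(5, 13, 13, 5)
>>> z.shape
(13, 5)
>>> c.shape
(13, 13, 5)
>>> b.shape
(13, 13, 13)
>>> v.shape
(5, 13, 13, 5)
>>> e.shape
(5, 5)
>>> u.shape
(13, 13)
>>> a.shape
(5, 13, 13, 5)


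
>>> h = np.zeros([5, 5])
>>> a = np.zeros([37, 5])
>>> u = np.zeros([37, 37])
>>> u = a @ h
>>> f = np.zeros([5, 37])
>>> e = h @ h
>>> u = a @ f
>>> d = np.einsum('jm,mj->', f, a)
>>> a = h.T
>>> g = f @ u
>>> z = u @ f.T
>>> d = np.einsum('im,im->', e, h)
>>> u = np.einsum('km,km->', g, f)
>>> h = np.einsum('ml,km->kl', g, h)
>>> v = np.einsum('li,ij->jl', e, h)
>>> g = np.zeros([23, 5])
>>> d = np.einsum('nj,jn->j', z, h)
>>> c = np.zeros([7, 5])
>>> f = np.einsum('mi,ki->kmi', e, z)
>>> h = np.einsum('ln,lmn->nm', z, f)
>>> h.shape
(5, 5)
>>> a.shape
(5, 5)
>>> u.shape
()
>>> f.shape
(37, 5, 5)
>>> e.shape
(5, 5)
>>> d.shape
(5,)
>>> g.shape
(23, 5)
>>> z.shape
(37, 5)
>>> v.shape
(37, 5)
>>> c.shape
(7, 5)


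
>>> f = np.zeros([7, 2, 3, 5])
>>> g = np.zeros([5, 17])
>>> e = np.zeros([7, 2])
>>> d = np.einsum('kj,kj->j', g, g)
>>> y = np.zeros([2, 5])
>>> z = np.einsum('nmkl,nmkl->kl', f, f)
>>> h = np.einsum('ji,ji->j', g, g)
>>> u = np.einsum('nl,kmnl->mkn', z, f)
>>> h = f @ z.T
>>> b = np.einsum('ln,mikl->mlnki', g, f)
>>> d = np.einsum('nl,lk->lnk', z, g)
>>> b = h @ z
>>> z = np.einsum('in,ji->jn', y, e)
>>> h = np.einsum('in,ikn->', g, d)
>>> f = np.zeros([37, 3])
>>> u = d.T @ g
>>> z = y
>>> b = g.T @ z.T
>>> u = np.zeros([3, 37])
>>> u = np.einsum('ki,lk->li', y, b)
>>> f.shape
(37, 3)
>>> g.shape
(5, 17)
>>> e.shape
(7, 2)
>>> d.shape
(5, 3, 17)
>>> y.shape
(2, 5)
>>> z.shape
(2, 5)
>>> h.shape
()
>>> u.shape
(17, 5)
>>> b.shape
(17, 2)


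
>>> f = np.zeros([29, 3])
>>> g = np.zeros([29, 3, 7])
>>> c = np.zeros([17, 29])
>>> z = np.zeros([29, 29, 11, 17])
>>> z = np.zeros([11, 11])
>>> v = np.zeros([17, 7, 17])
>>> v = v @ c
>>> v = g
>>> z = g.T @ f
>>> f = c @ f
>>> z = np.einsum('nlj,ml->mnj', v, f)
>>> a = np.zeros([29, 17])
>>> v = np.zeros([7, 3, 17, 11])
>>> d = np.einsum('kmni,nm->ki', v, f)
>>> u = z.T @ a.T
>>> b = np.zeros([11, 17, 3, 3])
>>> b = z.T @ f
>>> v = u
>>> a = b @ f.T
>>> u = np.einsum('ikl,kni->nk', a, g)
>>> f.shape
(17, 3)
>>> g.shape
(29, 3, 7)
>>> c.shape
(17, 29)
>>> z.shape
(17, 29, 7)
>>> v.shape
(7, 29, 29)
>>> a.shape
(7, 29, 17)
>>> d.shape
(7, 11)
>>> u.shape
(3, 29)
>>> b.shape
(7, 29, 3)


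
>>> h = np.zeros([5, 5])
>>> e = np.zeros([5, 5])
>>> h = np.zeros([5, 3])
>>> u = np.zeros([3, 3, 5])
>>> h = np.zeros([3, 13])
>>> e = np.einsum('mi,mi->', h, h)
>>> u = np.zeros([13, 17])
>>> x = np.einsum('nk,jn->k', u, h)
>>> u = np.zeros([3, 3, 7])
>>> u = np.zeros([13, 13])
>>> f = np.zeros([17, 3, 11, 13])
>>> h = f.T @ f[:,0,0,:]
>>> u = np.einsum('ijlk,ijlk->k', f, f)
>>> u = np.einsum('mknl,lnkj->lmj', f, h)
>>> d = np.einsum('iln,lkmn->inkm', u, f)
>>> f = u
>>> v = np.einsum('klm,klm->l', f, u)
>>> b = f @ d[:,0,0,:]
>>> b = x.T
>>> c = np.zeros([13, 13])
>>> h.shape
(13, 11, 3, 13)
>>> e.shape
()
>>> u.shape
(13, 17, 13)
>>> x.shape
(17,)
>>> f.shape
(13, 17, 13)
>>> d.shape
(13, 13, 3, 11)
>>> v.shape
(17,)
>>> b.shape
(17,)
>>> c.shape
(13, 13)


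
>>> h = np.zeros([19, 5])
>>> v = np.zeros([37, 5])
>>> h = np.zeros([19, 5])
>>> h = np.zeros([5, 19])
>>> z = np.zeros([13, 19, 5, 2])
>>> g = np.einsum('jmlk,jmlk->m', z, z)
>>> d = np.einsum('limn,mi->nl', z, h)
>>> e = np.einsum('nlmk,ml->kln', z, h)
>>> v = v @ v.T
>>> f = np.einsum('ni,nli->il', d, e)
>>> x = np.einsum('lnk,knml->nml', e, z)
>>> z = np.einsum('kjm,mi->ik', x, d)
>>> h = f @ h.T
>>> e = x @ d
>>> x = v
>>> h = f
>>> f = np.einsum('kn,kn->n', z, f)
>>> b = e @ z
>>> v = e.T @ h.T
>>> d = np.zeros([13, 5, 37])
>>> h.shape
(13, 19)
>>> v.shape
(13, 5, 13)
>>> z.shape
(13, 19)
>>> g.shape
(19,)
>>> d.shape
(13, 5, 37)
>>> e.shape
(19, 5, 13)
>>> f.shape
(19,)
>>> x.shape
(37, 37)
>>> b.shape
(19, 5, 19)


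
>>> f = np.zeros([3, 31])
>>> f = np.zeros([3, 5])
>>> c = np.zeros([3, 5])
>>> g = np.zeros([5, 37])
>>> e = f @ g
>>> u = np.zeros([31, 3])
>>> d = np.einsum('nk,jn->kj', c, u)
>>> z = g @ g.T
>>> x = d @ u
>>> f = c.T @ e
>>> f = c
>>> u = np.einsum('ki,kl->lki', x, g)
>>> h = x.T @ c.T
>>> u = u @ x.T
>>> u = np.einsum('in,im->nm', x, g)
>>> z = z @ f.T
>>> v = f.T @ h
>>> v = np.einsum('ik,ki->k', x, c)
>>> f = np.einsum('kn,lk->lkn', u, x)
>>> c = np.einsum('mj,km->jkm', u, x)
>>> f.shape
(5, 3, 37)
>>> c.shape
(37, 5, 3)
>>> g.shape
(5, 37)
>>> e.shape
(3, 37)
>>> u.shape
(3, 37)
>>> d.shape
(5, 31)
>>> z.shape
(5, 3)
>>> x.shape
(5, 3)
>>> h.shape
(3, 3)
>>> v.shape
(3,)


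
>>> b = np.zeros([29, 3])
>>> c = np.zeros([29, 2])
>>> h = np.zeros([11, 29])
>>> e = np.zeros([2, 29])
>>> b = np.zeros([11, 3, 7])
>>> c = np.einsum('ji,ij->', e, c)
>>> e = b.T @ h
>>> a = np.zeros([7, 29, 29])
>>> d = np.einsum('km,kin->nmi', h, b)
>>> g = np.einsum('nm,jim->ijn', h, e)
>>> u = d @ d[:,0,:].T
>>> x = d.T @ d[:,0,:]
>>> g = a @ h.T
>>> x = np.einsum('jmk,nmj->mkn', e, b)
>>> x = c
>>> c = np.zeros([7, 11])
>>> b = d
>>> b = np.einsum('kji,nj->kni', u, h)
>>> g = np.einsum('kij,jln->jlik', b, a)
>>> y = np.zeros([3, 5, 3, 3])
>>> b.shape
(7, 11, 7)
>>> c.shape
(7, 11)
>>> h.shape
(11, 29)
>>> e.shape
(7, 3, 29)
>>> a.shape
(7, 29, 29)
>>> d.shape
(7, 29, 3)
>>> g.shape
(7, 29, 11, 7)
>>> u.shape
(7, 29, 7)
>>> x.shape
()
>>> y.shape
(3, 5, 3, 3)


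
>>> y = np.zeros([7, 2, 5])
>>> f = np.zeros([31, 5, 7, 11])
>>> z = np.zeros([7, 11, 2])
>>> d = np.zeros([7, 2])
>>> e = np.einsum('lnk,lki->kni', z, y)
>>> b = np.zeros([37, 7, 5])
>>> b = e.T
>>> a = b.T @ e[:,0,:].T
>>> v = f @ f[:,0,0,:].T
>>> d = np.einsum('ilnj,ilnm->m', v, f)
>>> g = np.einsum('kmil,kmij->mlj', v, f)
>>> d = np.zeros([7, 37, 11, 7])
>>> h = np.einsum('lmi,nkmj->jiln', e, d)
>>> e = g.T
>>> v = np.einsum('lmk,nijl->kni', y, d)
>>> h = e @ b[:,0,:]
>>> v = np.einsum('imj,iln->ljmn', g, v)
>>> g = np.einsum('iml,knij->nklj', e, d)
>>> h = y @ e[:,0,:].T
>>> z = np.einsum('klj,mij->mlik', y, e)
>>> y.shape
(7, 2, 5)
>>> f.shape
(31, 5, 7, 11)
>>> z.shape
(11, 2, 31, 7)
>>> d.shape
(7, 37, 11, 7)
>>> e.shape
(11, 31, 5)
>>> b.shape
(5, 11, 2)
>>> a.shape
(2, 11, 2)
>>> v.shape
(7, 11, 31, 37)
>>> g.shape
(37, 7, 5, 7)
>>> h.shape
(7, 2, 11)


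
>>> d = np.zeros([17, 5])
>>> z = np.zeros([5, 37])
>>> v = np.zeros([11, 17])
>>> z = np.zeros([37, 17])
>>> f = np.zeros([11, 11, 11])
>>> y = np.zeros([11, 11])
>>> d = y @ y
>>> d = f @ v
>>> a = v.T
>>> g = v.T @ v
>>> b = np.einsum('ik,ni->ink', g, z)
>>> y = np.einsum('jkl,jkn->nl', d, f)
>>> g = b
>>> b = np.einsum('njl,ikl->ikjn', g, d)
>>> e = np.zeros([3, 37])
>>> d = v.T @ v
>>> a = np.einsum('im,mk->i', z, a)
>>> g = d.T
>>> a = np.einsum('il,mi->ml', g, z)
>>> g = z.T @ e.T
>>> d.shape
(17, 17)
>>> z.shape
(37, 17)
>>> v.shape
(11, 17)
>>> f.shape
(11, 11, 11)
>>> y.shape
(11, 17)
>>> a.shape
(37, 17)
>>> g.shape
(17, 3)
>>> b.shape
(11, 11, 37, 17)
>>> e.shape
(3, 37)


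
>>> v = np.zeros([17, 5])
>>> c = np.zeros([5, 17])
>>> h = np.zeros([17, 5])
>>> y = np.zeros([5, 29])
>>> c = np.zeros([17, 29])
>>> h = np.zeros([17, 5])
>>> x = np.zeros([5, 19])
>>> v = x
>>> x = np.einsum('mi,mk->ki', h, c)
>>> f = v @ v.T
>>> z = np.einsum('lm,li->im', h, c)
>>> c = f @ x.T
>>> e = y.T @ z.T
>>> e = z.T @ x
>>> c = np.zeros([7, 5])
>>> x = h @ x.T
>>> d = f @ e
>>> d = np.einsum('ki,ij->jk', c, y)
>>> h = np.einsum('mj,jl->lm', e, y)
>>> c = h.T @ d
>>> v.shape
(5, 19)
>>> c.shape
(5, 7)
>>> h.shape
(29, 5)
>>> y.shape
(5, 29)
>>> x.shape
(17, 29)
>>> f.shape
(5, 5)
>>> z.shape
(29, 5)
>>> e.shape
(5, 5)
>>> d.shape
(29, 7)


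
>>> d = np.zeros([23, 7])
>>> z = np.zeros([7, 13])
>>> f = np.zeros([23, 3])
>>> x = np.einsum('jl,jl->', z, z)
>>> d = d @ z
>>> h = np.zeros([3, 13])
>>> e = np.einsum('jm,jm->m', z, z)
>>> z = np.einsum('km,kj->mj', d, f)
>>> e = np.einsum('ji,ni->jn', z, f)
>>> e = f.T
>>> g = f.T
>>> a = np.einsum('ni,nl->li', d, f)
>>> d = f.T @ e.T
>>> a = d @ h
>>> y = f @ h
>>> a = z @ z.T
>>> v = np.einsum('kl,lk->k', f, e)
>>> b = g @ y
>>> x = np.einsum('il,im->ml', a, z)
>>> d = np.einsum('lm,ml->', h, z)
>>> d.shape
()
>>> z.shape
(13, 3)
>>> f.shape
(23, 3)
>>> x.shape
(3, 13)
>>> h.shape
(3, 13)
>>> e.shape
(3, 23)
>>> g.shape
(3, 23)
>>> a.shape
(13, 13)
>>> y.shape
(23, 13)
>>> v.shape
(23,)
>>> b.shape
(3, 13)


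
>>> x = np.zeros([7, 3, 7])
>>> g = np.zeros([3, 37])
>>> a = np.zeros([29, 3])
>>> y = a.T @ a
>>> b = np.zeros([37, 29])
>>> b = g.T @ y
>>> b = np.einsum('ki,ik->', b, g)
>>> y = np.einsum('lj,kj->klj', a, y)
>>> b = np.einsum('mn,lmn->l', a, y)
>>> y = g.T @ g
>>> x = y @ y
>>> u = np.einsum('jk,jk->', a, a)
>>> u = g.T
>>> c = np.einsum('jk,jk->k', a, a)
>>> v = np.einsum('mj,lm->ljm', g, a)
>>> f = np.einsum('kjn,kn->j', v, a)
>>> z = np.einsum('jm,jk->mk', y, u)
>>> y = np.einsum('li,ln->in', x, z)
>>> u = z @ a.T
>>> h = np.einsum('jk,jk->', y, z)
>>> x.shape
(37, 37)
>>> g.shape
(3, 37)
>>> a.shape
(29, 3)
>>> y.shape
(37, 3)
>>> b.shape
(3,)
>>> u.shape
(37, 29)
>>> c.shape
(3,)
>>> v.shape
(29, 37, 3)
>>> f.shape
(37,)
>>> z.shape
(37, 3)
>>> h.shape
()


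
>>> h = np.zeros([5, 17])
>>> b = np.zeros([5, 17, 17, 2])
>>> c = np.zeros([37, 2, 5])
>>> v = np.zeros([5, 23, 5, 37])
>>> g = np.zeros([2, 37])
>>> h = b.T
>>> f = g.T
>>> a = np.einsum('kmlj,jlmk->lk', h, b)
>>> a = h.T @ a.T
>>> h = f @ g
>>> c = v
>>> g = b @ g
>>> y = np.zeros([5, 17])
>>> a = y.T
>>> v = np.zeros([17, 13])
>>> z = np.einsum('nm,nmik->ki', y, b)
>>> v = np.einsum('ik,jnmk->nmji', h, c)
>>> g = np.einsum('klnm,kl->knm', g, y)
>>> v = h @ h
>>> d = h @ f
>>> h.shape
(37, 37)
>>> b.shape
(5, 17, 17, 2)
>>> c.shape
(5, 23, 5, 37)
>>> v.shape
(37, 37)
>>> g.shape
(5, 17, 37)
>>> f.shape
(37, 2)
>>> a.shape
(17, 5)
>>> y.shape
(5, 17)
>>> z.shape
(2, 17)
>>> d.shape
(37, 2)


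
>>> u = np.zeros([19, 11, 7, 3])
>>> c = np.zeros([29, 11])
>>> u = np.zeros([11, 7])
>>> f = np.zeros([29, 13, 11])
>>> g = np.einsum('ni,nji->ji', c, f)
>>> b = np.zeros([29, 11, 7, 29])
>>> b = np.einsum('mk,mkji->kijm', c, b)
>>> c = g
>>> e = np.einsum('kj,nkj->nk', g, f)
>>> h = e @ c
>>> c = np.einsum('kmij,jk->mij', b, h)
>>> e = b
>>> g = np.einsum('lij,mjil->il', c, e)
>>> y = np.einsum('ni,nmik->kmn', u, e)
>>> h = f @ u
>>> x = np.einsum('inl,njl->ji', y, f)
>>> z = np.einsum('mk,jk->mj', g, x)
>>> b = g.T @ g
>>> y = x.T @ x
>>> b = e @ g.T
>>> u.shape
(11, 7)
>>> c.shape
(29, 7, 29)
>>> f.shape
(29, 13, 11)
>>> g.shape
(7, 29)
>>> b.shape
(11, 29, 7, 7)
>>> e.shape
(11, 29, 7, 29)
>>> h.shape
(29, 13, 7)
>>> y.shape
(29, 29)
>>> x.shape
(13, 29)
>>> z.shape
(7, 13)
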